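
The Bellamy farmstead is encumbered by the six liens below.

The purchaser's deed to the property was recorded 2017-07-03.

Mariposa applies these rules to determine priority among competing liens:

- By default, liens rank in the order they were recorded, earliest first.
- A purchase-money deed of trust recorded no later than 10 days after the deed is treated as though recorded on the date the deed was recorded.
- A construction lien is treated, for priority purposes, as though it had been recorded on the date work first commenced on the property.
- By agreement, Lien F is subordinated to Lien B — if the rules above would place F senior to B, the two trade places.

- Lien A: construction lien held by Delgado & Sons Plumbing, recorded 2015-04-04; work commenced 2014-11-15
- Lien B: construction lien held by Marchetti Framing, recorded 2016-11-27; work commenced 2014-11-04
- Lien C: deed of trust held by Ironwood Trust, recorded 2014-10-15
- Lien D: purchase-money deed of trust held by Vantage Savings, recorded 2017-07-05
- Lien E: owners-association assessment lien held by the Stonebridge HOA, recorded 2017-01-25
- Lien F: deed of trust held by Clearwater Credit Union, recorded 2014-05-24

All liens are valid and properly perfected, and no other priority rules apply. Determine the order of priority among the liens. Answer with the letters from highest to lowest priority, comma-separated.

B, C, F, A, E, D

First, effective dates: A relates back to 2014-11-15 (work commenced); B is treated as recorded 2014-11-04, the work-commencement date; D was recorded within the 10-day window, so its effective date is the deed date 2017-07-03.
By effective date: F (2014-05-24), C (2014-10-15), B (2014-11-04), A (2014-11-15), E (2017-01-25), D (2017-07-03).
F is senior to B before the subordination, so the two trade places.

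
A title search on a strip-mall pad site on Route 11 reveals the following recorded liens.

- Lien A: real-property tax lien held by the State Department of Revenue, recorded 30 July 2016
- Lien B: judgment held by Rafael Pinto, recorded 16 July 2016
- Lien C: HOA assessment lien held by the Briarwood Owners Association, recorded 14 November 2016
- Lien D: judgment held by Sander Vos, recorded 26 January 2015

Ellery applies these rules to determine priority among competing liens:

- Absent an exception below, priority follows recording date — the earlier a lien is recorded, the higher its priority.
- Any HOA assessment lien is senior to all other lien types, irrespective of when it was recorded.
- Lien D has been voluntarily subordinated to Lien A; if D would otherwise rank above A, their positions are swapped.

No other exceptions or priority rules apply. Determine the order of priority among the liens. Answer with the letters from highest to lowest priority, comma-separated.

C, as an HOA assessment lien, has superpriority and ranks first.
Ordering the rest by effective date: D (26 January 2015), B (16 July 2016), A (30 July 2016).
The subordination applies — D was senior to A — so D and A swap.

C, A, B, D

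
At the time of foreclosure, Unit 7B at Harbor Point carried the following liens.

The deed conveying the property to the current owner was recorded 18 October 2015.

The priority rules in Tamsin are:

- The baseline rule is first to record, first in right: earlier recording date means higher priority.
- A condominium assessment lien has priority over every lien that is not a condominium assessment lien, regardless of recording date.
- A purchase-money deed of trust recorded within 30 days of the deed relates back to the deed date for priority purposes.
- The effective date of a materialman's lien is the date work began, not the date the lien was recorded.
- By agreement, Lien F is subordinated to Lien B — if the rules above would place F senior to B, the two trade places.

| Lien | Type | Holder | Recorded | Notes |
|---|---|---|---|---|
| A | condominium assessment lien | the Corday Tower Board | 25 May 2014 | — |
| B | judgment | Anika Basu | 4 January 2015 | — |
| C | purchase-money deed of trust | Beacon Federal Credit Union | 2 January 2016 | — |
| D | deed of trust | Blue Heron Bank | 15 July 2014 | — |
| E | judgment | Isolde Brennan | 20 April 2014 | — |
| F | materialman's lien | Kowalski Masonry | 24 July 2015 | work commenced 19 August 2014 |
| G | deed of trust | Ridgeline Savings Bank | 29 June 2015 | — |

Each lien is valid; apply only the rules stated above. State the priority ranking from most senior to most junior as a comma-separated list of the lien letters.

Effective dates: C missed the 30-day window (76 days after the deed), so its recording date stands; F's effective date is 19 August 2014, when work began.
A, as a condominium assessment lien, has superpriority and ranks first.
Ordering the rest by effective date: E (20 April 2014), D (15 July 2014), F (19 August 2014), B (4 January 2015), G (29 June 2015), C (2 January 2016).
F would otherwise be senior to B, so under the subordination agreement F and B exchange positions.

A, E, D, B, F, G, C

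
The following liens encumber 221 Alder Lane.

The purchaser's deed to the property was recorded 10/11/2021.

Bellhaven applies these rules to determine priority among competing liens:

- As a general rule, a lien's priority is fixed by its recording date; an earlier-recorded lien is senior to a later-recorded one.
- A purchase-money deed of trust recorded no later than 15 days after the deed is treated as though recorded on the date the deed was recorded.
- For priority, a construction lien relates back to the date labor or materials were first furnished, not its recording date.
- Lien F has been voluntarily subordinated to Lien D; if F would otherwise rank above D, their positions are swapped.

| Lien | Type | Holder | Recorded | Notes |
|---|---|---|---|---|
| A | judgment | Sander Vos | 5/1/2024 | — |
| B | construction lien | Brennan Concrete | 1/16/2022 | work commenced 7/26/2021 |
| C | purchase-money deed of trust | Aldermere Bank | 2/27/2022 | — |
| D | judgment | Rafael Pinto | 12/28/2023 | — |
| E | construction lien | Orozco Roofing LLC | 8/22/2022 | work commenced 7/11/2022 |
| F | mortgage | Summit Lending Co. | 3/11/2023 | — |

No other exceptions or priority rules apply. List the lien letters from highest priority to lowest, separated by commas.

B, C, E, D, F, A

Effective dates after the stated exceptions: B's effective date is 7/26/2021, when work began; C was recorded 139 days after the deed, outside the 15-day window, so it keeps its recording date; E relates back to 7/11/2022 (work commenced).
Ordering by effective date: B (7/26/2021), C (2/27/2022), E (7/11/2022), F (3/11/2023), D (12/28/2023), A (5/1/2024).
F is senior to D before the subordination, so the two trade places.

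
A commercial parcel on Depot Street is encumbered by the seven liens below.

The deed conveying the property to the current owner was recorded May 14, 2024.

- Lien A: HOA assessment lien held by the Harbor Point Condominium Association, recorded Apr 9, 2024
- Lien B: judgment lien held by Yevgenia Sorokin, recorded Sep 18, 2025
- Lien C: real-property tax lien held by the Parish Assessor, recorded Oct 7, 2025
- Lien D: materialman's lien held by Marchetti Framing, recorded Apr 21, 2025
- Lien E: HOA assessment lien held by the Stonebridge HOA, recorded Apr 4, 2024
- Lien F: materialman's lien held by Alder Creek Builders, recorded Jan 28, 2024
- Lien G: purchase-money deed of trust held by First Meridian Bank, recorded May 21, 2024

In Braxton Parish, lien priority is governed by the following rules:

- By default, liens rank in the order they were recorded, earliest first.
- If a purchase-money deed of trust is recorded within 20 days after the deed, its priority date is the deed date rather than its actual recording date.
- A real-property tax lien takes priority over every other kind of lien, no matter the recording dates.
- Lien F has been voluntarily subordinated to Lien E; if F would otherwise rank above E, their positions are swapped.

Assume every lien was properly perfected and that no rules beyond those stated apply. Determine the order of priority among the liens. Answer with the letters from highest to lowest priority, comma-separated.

First, effective dates: G was recorded within the 20-day window, so its effective date is the deed date May 14, 2024.
C, as a real-property tax lien, has superpriority and ranks first.
The other liens, earliest effective date first: F (Jan 28, 2024), E (Apr 4, 2024), A (Apr 9, 2024), G (May 14, 2024), D (Apr 21, 2025), B (Sep 18, 2025).
F is senior to E before the subordination, so the two trade places.

C, E, F, A, G, D, B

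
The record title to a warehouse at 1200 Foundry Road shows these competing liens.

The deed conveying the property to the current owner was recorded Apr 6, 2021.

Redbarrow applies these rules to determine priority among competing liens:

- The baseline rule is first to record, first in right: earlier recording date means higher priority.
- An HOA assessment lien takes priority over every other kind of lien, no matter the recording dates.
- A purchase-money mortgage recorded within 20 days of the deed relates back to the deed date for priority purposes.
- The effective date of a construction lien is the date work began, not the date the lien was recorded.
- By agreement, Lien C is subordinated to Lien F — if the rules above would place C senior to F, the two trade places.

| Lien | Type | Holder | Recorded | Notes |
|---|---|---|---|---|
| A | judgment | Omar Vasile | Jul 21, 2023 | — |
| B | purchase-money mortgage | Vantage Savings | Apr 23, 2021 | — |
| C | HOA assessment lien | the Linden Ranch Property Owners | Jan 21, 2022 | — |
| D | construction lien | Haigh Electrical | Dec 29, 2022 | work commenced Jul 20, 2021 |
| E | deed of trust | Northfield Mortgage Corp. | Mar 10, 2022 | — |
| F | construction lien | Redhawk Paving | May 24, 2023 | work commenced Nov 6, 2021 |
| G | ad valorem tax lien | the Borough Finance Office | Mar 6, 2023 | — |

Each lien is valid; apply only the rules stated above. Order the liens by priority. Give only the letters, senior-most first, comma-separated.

Effective dates: B was recorded within the 20-day window, so its effective date is the deed date Apr 6, 2021; D's effective date is Jul 20, 2021, when work began; F is treated as recorded Nov 6, 2021, the work-commencement date.
C, as an HOA assessment lien, has superpriority and ranks first.
Remaining liens by effective date: B (Apr 6, 2021), D (Jul 20, 2021), F (Nov 6, 2021), E (Mar 10, 2022), G (Mar 6, 2023), A (Jul 21, 2023).
Because C would otherwise rank above F, the subordination swaps them.

F, B, D, C, E, G, A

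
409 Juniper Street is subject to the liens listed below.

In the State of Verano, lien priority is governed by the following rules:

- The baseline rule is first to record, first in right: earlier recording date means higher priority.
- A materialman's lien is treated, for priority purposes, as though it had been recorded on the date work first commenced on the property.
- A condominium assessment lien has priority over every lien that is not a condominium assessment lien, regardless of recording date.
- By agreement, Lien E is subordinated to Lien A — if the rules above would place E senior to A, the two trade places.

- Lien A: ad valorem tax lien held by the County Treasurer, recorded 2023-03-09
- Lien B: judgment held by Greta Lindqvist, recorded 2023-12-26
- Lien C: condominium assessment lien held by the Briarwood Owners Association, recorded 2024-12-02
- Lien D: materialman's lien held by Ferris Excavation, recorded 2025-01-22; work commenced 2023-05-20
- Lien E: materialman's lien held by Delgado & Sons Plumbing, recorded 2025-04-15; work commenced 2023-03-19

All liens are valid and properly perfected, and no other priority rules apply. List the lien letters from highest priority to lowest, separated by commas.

C, A, E, D, B

Effective dates after the stated exceptions: D relates back to 2023-05-20 (work commenced); E relates back to 2023-03-19 (work commenced).
C, as a condominium assessment lien, has superpriority and ranks first.
The other liens, earliest effective date first: A (2023-03-09), E (2023-03-19), D (2023-05-20), B (2023-12-26).
E is already junior to A, so the subordination agreement changes nothing.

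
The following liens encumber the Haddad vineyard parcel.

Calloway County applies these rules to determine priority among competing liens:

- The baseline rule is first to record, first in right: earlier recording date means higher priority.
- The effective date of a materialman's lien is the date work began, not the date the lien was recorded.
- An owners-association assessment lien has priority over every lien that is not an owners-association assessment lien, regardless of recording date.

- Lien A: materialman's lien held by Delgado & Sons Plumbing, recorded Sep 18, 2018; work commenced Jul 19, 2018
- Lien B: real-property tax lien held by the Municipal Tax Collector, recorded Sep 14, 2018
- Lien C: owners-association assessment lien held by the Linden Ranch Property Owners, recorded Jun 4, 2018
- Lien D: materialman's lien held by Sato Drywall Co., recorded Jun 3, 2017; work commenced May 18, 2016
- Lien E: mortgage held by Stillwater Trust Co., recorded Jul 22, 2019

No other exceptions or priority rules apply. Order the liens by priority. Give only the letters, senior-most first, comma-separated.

Effective dates: A relates back to Jul 19, 2018 (work commenced); D's effective date is May 18, 2016, when work began.
C is an owners-association assessment lien and takes priority over every other lien.
The other liens, earliest effective date first: D (May 18, 2016), A (Jul 19, 2018), B (Sep 14, 2018), E (Jul 22, 2019).

C, D, A, B, E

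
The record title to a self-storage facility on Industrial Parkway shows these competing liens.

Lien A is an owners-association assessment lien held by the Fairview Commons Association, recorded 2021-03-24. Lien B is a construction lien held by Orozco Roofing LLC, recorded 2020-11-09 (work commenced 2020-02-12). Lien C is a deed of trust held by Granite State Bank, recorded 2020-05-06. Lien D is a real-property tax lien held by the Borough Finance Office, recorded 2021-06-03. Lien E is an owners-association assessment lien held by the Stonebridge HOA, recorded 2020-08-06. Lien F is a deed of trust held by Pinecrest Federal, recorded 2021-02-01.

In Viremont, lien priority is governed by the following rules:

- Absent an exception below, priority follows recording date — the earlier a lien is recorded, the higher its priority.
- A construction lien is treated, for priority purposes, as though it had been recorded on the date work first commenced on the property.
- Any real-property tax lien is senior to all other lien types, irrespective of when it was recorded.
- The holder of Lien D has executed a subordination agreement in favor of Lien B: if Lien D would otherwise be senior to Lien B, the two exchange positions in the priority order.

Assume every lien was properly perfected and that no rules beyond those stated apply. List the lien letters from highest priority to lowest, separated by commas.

B, D, C, E, F, A

First, effective dates: B relates back to 2020-02-12 (work commenced).
D is a real-property tax lien and takes priority over every other lien.
Ordering the rest by effective date: B (2020-02-12), C (2020-05-06), E (2020-08-06), F (2021-02-01), A (2021-03-24).
D is senior to B before the subordination, so the two trade places.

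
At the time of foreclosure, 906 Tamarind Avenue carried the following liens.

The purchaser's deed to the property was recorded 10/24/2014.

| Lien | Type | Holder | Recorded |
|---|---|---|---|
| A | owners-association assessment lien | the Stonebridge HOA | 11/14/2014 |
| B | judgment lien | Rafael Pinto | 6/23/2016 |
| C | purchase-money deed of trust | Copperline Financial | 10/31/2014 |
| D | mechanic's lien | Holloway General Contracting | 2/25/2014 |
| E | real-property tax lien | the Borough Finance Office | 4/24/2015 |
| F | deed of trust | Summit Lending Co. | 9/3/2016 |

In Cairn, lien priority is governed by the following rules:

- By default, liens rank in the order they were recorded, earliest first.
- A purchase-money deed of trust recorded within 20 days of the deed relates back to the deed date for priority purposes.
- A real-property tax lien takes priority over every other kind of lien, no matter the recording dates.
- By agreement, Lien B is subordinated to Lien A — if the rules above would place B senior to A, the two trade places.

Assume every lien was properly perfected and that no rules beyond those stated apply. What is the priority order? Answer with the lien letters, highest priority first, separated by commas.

E, D, C, A, B, F

First, effective dates: C's effective date is the deed date, 10/24/2014.
E is a real-property tax lien, so it outranks all other liens regardless of date.
Ordering the rest by effective date: D (2/25/2014), C (10/24/2014), A (11/14/2014), B (6/23/2016), F (9/3/2016).
Since B is not senior to A, the subordination leaves the order unchanged.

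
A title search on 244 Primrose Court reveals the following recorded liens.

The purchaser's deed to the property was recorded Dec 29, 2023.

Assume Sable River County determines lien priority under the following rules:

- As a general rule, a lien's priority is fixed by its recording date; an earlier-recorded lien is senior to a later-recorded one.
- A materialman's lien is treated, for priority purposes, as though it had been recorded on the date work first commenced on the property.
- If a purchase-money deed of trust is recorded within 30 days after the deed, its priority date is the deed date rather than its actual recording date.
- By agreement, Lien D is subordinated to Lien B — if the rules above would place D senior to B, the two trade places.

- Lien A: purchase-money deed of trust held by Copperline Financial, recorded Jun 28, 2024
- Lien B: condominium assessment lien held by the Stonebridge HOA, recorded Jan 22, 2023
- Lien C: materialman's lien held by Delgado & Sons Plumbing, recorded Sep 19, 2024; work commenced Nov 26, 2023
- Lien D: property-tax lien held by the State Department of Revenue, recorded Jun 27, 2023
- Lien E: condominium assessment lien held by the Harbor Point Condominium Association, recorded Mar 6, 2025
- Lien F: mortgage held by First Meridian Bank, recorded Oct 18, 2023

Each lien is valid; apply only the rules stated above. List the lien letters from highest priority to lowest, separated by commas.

B, D, F, C, A, E

Effective dates: A was recorded 182 days after the deed — beyond 30 days — so no relation-back applies; C is treated as recorded Nov 26, 2023, the work-commencement date.
By effective date, earliest first: B (Jan 22, 2023), D (Jun 27, 2023), F (Oct 18, 2023), C (Nov 26, 2023), A (Jun 28, 2024), E (Mar 6, 2025).
D is already junior to B, so the subordination agreement changes nothing.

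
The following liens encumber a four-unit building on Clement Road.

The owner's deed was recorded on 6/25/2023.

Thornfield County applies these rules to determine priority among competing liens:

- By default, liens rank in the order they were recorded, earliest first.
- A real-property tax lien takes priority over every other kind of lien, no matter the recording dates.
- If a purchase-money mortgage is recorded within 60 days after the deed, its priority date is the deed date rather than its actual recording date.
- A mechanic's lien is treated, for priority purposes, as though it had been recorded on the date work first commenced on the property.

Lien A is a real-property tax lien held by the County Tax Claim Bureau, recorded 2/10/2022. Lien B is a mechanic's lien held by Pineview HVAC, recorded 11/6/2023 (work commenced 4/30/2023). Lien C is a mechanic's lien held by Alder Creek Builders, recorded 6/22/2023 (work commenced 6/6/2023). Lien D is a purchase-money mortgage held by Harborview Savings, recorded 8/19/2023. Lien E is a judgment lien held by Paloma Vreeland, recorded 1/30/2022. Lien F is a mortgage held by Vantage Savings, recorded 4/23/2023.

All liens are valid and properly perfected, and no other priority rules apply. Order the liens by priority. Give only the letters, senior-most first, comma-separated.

A, E, F, B, C, D

First, effective dates: B relates back to 4/30/2023 (work commenced); C is treated as recorded 6/6/2023, the work-commencement date; D was recorded within the 60-day window, so its effective date is the deed date 6/25/2023.
As a real-property tax lien, A is senior to every other lien.
Remaining liens by effective date: E (1/30/2022), F (4/23/2023), B (4/30/2023), C (6/6/2023), D (6/25/2023).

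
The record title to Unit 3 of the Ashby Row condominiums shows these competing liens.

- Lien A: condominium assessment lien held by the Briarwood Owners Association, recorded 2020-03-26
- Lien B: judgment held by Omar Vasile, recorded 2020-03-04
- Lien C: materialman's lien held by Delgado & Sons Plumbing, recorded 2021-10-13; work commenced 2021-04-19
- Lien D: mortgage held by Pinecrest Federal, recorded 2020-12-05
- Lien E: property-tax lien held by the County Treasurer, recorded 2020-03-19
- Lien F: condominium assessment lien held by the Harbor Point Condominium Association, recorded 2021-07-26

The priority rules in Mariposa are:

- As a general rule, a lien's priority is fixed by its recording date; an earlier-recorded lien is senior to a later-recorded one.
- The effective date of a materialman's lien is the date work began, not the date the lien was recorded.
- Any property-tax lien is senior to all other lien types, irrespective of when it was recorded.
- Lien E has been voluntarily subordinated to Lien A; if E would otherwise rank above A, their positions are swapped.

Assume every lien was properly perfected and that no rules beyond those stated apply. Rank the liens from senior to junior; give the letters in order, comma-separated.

Effective dates after the stated exceptions: C is treated as recorded 2021-04-19, the work-commencement date.
E is a property-tax lien and takes priority over every other lien.
Among the remaining liens, by effective date: B (2020-03-04), A (2020-03-26), D (2020-12-05), C (2021-04-19), F (2021-07-26).
Because E would otherwise rank above A, the subordination swaps them.

A, B, E, D, C, F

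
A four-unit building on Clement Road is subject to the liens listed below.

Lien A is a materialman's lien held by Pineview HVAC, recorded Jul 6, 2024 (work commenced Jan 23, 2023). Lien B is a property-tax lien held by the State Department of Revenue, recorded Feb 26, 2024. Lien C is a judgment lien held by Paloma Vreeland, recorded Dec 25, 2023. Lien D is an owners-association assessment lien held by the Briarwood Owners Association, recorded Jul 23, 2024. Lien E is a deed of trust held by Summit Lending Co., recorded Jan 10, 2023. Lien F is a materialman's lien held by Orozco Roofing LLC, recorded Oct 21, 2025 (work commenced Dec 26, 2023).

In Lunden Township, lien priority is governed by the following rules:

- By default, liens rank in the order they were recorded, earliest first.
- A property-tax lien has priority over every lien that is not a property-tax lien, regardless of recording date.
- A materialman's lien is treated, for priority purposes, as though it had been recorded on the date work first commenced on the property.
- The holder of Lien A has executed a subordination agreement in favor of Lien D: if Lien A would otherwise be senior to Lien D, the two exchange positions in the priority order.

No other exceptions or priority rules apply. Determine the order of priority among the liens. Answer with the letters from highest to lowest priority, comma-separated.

B, E, D, C, F, A

First, effective dates: A is treated as recorded Jan 23, 2023, the work-commencement date; F's effective date is Dec 26, 2023, when work began.
B, as a property-tax lien, has superpriority and ranks first.
Ordering the rest by effective date: E (Jan 10, 2023), A (Jan 23, 2023), C (Dec 25, 2023), F (Dec 26, 2023), D (Jul 23, 2024).
A would otherwise be senior to D, so under the subordination agreement A and D exchange positions.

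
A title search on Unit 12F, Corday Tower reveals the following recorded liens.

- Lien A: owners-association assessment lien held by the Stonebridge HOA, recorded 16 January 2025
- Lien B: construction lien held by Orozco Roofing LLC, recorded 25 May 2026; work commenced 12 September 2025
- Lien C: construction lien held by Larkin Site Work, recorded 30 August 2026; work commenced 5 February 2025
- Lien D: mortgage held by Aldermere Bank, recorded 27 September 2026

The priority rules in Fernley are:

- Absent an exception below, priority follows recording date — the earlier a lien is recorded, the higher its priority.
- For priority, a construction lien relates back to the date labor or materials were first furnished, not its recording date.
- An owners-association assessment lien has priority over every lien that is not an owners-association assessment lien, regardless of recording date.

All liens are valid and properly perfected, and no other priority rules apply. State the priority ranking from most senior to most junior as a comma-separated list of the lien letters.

Effective dates: B's effective date is 12 September 2025, when work began; C relates back to 5 February 2025 (work commenced).
A is an owners-association assessment lien, so it outranks all other liens regardless of date.
Among the remaining liens, by effective date: C (5 February 2025), B (12 September 2025), D (27 September 2026).

A, C, B, D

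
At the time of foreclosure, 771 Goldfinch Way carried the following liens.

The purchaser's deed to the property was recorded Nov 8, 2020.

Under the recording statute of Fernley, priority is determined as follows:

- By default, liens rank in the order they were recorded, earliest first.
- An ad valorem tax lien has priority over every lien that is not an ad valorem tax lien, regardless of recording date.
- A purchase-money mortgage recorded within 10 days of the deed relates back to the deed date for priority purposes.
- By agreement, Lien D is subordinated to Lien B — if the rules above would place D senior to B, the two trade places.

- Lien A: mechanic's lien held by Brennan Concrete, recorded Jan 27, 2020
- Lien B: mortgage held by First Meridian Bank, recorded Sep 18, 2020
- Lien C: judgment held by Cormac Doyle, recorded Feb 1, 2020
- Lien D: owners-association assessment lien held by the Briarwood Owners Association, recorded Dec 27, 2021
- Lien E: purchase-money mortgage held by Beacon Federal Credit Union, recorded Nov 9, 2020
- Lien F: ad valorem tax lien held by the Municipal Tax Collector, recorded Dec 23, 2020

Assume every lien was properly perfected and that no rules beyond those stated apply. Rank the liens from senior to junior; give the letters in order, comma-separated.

Adjusting effective dates: E relates back to the deed date Nov 8, 2020.
As an ad valorem tax lien, F is senior to every other lien.
Among the remaining liens, by effective date: A (Jan 27, 2020), C (Feb 1, 2020), B (Sep 18, 2020), E (Nov 8, 2020), D (Dec 27, 2021).
D already ranks below B; the subordination has no effect.

F, A, C, B, E, D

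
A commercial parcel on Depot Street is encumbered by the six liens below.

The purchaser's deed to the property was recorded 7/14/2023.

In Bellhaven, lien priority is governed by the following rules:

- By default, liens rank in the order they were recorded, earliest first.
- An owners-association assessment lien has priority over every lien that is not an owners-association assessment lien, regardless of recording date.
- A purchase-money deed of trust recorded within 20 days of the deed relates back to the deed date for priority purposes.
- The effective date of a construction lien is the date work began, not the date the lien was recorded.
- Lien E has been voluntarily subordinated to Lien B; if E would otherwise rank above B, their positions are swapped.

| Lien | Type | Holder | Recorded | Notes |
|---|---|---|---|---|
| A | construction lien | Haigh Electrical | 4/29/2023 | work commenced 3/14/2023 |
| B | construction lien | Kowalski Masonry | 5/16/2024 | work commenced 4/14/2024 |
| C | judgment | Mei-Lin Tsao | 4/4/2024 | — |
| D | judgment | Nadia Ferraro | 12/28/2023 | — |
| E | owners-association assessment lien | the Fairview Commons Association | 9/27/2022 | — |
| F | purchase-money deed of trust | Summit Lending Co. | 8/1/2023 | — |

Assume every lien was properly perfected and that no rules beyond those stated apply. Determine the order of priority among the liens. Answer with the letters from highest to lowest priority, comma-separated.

B, A, F, D, C, E

First, effective dates: A's effective date is 3/14/2023, when work began; B is treated as recorded 4/14/2024, the work-commencement date; F's effective date is the deed date, 7/14/2023.
As an owners-association assessment lien, E is senior to every other lien.
Ordering the rest by effective date: A (3/14/2023), F (7/14/2023), D (12/28/2023), C (4/4/2024), B (4/14/2024).
E would otherwise be senior to B, so under the subordination agreement E and B exchange positions.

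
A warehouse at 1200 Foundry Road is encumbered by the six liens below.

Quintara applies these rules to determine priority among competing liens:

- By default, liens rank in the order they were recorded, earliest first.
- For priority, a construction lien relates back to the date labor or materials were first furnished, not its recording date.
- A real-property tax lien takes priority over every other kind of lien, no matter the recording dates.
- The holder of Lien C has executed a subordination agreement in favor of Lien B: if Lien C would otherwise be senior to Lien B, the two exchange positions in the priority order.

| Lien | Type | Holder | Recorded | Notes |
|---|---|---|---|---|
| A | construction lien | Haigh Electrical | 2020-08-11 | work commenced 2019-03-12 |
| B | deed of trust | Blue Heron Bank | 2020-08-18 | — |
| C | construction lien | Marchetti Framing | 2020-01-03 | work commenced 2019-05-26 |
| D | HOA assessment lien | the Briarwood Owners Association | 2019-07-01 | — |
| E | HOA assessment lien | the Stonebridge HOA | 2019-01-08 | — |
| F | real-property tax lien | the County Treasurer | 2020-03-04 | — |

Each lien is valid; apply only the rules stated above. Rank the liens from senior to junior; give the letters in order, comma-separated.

Effective dates: A relates back to 2019-03-12 (work commenced); C's effective date is 2019-05-26, when work began.
F is a real-property tax lien and takes priority over every other lien.
The other liens, earliest effective date first: E (2019-01-08), A (2019-03-12), C (2019-05-26), D (2019-07-01), B (2020-08-18).
Because C would otherwise rank above B, the subordination swaps them.

F, E, A, B, D, C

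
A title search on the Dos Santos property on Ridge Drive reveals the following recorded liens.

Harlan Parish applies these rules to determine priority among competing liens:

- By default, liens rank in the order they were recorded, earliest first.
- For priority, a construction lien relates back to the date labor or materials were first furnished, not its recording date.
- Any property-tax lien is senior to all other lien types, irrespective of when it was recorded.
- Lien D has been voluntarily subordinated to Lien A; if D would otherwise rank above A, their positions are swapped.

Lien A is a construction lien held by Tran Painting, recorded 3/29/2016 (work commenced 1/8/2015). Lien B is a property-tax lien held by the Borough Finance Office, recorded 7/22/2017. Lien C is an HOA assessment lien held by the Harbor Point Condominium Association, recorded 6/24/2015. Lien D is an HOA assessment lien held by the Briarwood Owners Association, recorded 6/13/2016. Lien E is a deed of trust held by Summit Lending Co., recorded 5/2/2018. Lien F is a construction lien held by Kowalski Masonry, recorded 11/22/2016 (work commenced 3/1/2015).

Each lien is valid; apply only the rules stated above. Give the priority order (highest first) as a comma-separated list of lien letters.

B, A, F, C, D, E

Adjusting effective dates: A relates back to 1/8/2015 (work commenced); F is treated as recorded 3/1/2015, the work-commencement date.
B is a property-tax lien, so it outranks all other liens regardless of date.
Ordering the rest by effective date: A (1/8/2015), F (3/1/2015), C (6/24/2015), D (6/13/2016), E (5/2/2018).
D already ranks below A; the subordination has no effect.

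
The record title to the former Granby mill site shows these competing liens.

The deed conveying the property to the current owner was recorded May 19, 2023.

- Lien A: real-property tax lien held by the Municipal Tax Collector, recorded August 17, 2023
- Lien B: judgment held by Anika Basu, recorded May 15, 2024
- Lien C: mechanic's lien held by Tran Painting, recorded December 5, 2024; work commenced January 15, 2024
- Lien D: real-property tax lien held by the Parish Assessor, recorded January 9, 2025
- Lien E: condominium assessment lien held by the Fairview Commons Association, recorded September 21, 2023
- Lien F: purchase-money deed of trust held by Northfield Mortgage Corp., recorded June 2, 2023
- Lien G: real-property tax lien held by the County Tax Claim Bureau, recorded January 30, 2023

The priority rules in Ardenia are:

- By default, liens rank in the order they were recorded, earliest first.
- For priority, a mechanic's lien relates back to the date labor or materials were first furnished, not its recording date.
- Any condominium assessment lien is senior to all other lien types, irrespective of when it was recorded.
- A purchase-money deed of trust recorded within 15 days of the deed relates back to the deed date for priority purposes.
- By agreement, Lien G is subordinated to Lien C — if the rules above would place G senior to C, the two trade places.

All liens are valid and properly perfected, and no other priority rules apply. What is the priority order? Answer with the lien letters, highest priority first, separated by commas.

E, C, F, A, G, B, D

First, effective dates: C is treated as recorded January 15, 2024, the work-commencement date; F's effective date is the deed date, May 19, 2023.
As a condominium assessment lien, E is senior to every other lien.
The other liens, earliest effective date first: G (January 30, 2023), F (May 19, 2023), A (August 17, 2023), C (January 15, 2024), B (May 15, 2024), D (January 9, 2025).
Because G would otherwise rank above C, the subordination swaps them.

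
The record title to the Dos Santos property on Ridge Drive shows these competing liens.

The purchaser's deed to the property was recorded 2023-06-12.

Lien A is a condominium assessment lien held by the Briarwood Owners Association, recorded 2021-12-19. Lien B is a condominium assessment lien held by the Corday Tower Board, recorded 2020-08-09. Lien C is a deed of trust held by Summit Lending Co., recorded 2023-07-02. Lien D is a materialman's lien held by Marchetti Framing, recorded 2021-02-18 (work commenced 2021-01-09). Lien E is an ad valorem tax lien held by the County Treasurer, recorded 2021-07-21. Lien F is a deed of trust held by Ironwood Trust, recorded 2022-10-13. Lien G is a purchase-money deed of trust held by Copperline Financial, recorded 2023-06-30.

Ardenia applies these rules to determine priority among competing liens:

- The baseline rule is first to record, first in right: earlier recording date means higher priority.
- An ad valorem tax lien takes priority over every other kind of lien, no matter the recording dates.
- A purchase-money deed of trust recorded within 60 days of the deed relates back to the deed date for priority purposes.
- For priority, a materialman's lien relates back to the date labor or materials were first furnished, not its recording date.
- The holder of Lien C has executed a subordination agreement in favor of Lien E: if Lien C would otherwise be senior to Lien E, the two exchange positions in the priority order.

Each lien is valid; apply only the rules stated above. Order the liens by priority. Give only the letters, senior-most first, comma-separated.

E, B, D, A, F, G, C

Effective dates: D is treated as recorded 2021-01-09, the work-commencement date; G relates back to the deed date 2023-06-12.
E, as an ad valorem tax lien, has superpriority and ranks first.
Among the remaining liens, by effective date: B (2020-08-09), D (2021-01-09), A (2021-12-19), F (2022-10-13), G (2023-06-12), C (2023-07-02).
C already ranks below E; the subordination has no effect.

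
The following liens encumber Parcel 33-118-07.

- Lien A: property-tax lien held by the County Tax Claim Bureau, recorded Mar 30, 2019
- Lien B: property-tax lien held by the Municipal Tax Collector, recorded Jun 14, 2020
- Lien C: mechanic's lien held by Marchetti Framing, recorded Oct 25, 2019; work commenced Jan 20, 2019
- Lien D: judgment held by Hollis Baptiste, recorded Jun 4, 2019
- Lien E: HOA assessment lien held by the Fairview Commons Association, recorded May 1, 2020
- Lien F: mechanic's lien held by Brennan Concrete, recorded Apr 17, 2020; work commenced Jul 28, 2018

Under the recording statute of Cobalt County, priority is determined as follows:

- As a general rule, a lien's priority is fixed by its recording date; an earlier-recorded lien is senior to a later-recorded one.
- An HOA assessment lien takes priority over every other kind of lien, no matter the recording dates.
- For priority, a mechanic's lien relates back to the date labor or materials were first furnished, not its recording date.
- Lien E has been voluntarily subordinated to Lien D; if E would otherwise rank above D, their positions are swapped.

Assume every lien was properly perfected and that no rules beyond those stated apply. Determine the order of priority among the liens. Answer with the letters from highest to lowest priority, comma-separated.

D, F, C, A, E, B

Adjusting effective dates: C is treated as recorded Jan 20, 2019, the work-commencement date; F is treated as recorded Jul 28, 2018, the work-commencement date.
E is an HOA assessment lien, so it outranks all other liens regardless of date.
Ordering the rest by effective date: F (Jul 28, 2018), C (Jan 20, 2019), A (Mar 30, 2019), D (Jun 4, 2019), B (Jun 14, 2020).
E is senior to D before the subordination, so the two trade places.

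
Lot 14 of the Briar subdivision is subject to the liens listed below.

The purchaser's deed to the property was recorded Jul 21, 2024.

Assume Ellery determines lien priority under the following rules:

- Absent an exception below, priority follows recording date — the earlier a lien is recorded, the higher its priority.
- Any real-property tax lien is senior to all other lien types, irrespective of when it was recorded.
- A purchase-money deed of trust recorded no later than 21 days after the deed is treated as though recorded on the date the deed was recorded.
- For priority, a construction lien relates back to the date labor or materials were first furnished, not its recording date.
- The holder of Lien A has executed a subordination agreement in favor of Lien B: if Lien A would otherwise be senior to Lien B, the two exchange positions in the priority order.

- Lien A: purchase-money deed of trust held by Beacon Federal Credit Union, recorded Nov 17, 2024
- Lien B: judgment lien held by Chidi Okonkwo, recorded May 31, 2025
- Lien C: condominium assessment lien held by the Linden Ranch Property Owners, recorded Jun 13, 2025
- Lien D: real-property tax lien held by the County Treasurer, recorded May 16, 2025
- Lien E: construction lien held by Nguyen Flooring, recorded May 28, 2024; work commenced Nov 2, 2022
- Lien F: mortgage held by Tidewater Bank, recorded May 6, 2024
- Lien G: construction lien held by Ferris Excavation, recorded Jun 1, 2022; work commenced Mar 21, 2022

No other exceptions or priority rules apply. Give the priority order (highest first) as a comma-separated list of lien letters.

D, G, E, F, B, A, C

First, effective dates: A missed the 21-day window (119 days after the deed), so its recording date stands; E's effective date is Nov 2, 2022, when work began; G's effective date is Mar 21, 2022, when work began.
D is a real-property tax lien, so it outranks all other liens regardless of date.
Among the remaining liens, by effective date: G (Mar 21, 2022), E (Nov 2, 2022), F (May 6, 2024), A (Nov 17, 2024), B (May 31, 2025), C (Jun 13, 2025).
The subordination applies — A was senior to B — so A and B swap.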